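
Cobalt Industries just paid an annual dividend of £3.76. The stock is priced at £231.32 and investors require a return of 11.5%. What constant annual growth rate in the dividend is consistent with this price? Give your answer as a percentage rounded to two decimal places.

9.72%

P = D₀(1+g)/(r−g) ⇒ P(r−g) = D₀(1+g) ⇒ g(P+D₀) = P·r − D₀
g = (P·r − D₀)/(P + D₀) = (£231.32×0.115 − £3.76) / (£231.32 + £3.76) = 0.097166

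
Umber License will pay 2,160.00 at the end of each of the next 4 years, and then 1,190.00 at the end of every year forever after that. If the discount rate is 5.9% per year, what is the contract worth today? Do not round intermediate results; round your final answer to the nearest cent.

PV of 4-year annuity: 2,160.00 × [1 − (1+0.059)^−4] / 0.059 = 7501.79866
Perpetuity value at year 4: 1,190.00 / 0.059 = 20169.49153
PV of perpetuity: 20169.49153 / (1+0.059)^4 = 16036.55615
Total PV = 7501.79866 + 16036.55615 = 23538.35481

23538.35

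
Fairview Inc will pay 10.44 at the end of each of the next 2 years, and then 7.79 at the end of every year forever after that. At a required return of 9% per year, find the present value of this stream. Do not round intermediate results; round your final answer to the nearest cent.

PV of 2-year annuity: 10.44 × [1 − (1+0.09)^−2] / 0.09 = 18.36512
Perpetuity value at year 2: 7.79 / 0.09 = 86.55556
PV of perpetuity: 86.55556 / (1+0.09)^2 = 72.85208
Total PV = 18.36512 + 72.85208 = 91.21720

91.22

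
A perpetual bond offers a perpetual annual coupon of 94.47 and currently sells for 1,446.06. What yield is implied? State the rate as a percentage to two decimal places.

P = C/r ⇒ r = C/P = 94.47/1,446.06 = 0.065329

6.53%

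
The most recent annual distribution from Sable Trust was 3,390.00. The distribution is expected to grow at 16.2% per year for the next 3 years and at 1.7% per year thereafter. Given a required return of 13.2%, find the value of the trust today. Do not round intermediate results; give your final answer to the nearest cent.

D_1 = 3939.18000
D_2 = 4577.32716
D_3 = 5318.85416
Terminal value at year 3: TV = D_3×(1+g_2)/(r−g_2) = 5409.27468/0.115 = 47037.17114
P_0 = D_1/(1+r)^1 + D_2/(1+r)^2 + D_3/(1+r)^3 + TV/(1+r)^3
    = 3479.84099 + 3572.06292 + 3666.72890 + 32426.63734 = 43145.27015

43145.27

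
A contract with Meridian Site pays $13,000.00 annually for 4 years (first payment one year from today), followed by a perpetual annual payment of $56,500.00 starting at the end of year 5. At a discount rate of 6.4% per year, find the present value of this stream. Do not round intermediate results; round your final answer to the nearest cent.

$733450.82

PV of 4-year annuity: $13,000.00 × [1 − (1+0.064)^−4] / 0.064 = 44636.82428
Perpetuity value at year 4: $56,500.00 / 0.064 = 882812.50000
PV of perpetuity: 882812.50000 / (1+0.064)^4 = 688813.99448
Total PV = 44636.82428 + 688813.99448 = 733450.81876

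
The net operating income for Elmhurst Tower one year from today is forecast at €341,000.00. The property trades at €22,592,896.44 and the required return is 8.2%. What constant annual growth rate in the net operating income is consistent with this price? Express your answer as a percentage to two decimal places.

6.69%

P = D₁/(r−g) ⇒ g = r − D₁/P = 0.082 − €341,000.00/€22,592,896.44 = 0.066907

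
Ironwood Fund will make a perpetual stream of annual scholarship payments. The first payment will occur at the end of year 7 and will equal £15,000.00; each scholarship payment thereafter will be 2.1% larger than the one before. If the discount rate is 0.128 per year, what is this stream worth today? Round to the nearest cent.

£68053.88

Value at end of year 6: C₁ / (r − g) = £15,000.00 / (0.128 − 0.021) = £140,186.9159
Discount to today: PV = £140,186.9159 / (1 + 0.128)^6 = £140,186.9159 / 2.059940 = £68,053.88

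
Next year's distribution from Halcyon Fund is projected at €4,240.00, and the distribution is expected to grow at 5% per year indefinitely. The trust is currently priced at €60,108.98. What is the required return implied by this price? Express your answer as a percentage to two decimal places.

12.05%

P = D₁/(r − g) ⇒ r = D₁/P + g = €4,240.0000/€60,108.98 + 0.05 = 0.070539 + 0.05 = 0.120539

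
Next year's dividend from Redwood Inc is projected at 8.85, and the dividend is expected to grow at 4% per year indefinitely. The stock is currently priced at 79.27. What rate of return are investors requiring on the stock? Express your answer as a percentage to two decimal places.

P = D₁/(r − g) ⇒ r = D₁/P + g = 8.8500/79.27 + 0.04 = 0.111644 + 0.04 = 0.151644

15.16%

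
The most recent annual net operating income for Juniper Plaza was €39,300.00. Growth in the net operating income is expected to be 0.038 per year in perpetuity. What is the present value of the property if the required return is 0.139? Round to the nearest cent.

€403895.05

D₁ = D₀ × (1 + g) = €39,300.00 × 1.038 = €40,793.4000
Growing perpetuity: P = D₁ / (r − g) = €40,793.4000 / (0.139 − 0.038) = €403,895.05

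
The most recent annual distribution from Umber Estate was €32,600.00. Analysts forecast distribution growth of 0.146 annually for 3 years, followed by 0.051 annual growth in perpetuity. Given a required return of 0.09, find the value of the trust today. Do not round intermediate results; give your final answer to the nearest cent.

D_1 = 37359.60000
D_2 = 42814.10160
D_3 = 49064.96043
Terminal value at year 3: TV = D_3×(1+g_2)/(r−g_2) = 51567.27342/0.039 = 1322237.77989
P_0 = D_1/(1+r)^1 + D_2/(1+r)^2 + D_3/(1+r)^3 + TV/(1+r)^3
    = 34274.86239 + 36035.77275 + 37887.15190 + 1021010.17034 = 1129207.95737

€1129207.96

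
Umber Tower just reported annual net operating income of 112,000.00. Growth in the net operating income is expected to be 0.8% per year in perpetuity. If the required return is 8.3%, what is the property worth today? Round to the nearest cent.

1505280.00

D₁ = D₀ × (1 + g) = 112,000.00 × 1.008 = 112,896.0000
Growing perpetuity: P = D₁ / (r − g) = 112,896.0000 / (0.083 − 0.008) = 1,505,280.00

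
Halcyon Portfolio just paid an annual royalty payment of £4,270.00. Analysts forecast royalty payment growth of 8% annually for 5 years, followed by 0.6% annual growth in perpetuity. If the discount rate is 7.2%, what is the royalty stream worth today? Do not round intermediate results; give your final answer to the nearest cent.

£89382.99

D_1 = 4611.60000
D_2 = 4980.52800
D_3 = 5378.97024
D_4 = 5809.28786
D_5 = 6274.03089
Terminal value at year 5: TV = D_5×(1+g_2)/(r−g_2) = 6311.67507/0.066 = 95631.44050
P_0 = D_1/(1+r)^1 + D_2/(1+r)^2 + D_3/(1+r)^3 + D_4/(1+r)^4 + D_5/(1+r)^5 + TV/(1+r)^5
    = 4301.86567 + 4333.96915 + 4366.31220 + 4398.89662 + 4431.72421 + 67550.22048 = 89382.98832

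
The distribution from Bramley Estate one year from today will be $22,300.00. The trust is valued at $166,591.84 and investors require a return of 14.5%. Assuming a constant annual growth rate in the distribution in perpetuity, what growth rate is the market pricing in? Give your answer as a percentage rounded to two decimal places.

1.11%

P = D₁/(r−g) ⇒ g = r − D₁/P = 0.145 − $22,300.00/$166,591.84 = 0.011140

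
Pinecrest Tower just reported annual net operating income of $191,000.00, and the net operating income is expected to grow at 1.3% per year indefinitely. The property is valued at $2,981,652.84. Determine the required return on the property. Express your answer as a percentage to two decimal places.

D₁ = $191,000.00 × 1.013 = $193,483.0000
P = D₁/(r − g) ⇒ r = D₁/P + g = $193,483.0000/$2,981,652.84 + 0.013 = 0.064891 + 0.013 = 0.077891

7.79%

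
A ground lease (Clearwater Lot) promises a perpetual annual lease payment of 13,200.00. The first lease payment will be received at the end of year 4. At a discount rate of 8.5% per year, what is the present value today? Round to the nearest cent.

121581.02

Value at end of year 3: C / r = 13,200.00 / 0.085 = 155,294.1176
Discount to today: PV = 155,294.1176 / (1 + 0.085)^3 = 155,294.1176 / 1.277289 = 121,581.02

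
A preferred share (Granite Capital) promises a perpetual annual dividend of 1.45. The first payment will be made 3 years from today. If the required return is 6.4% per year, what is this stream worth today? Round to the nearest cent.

Value at end of year 2: C / r = 1.45 / 0.064 = 22.6563
Discount to today: PV = 22.6563 / (1 + 0.064)^2 = 22.6563 / 1.132096 = 20.01

20.01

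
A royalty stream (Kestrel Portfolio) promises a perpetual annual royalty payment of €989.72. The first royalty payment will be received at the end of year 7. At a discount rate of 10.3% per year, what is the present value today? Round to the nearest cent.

Value at end of year 6: C / r = €989.72 / 0.103 = €9,608.9320
Discount to today: PV = €9,608.9320 / (1 + 0.103)^6 = €9,608.9320 / 1.800749 = €5,336.08

€5336.08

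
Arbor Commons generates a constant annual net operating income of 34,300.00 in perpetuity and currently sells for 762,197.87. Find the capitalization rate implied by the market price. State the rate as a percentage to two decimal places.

P = C/r ⇒ r = C/P = 34,300.00/762,197.87 = 0.045001

4.50%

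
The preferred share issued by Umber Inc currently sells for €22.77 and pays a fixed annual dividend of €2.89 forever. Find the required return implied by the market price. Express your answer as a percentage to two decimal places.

12.69%

P = C/r ⇒ r = C/P = €2.89/€22.77 = 0.126921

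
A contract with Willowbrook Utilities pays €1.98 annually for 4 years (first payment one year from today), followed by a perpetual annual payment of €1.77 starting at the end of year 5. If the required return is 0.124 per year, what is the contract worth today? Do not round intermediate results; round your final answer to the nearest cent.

PV of 4-year annuity: €1.98 × [1 − (1+0.124)^−4] / 0.124 = 5.96364
Perpetuity value at year 4: €1.77 / 0.124 = 14.27419
PV of perpetuity: 14.27419 / (1+0.124)^4 = 8.94306
Total PV = 5.96364 + 8.94306 = 14.90670

€14.91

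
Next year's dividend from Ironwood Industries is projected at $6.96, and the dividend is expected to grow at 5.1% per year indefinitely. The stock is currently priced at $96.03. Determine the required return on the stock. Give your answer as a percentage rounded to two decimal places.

12.35%

P = D₁/(r − g) ⇒ r = D₁/P + g = $6.9600/$96.03 + 0.051 = 0.072477 + 0.051 = 0.123477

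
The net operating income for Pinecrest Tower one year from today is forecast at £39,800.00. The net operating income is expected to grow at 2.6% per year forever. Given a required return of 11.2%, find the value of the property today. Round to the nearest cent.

£462790.70

Growing perpetuity: P = D₁ / (r − g) = £39,800.0000 / (0.112 − 0.026) = £462,790.70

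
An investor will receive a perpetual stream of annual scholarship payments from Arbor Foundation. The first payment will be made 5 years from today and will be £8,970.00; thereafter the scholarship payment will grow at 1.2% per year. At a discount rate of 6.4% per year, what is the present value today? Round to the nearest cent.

Value at end of year 4: C₁ / (r − g) = £8,970.00 / (0.064 − 0.012) = £172,500.0000
Discount to today: PV = £172,500.0000 / (1 + 0.064)^4 = £172,500.0000 / 1.281641 = £134,593.04

£134593.04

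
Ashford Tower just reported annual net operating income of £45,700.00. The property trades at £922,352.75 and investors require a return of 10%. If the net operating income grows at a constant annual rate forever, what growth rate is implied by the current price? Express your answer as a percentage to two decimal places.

P = D₀(1+g)/(r−g) ⇒ P(r−g) = D₀(1+g) ⇒ g(P+D₀) = P·r − D₀
g = (P·r − D₀)/(P + D₀) = (£922,352.75×0.1 − £45,700.00) / (£922,352.75 + £45,700.00) = 0.048071

4.81%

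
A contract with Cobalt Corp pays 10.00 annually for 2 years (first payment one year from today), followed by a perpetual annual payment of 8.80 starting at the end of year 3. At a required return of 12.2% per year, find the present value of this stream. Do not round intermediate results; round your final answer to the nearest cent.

74.15

PV of 2-year annuity: 10.00 × [1 − (1+0.122)^−2] / 0.122 = 16.85620
Perpetuity value at year 2: 8.80 / 0.122 = 72.13115
PV of perpetuity: 72.13115 / (1+0.122)^2 = 57.29769
Total PV = 16.85620 + 57.29769 = 74.15389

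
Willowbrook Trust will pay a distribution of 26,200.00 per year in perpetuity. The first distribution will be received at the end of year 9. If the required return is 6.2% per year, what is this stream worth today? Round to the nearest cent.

261164.09

Value at end of year 8: C / r = 26,200.00 / 0.062 = 422,580.6452
Discount to today: PV = 422,580.6452 / (1 + 0.062)^8 = 422,580.6452 / 1.618066 = 261,164.09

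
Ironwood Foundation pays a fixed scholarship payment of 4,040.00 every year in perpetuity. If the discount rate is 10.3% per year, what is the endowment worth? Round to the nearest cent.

39223.30

Level perpetuity: PV = C / r = 4,040.00 / 0.103 = 39,223.30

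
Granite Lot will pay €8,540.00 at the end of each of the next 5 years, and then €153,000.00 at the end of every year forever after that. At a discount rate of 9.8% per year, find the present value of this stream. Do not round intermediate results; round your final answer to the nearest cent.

€1010797.96

PV of 5-year annuity: €8,540.00 × [1 − (1+0.098)^−5] / 0.098 = 32539.40577
Perpetuity value at year 5: €153,000.00 / 0.098 = 1561224.48980
PV of perpetuity: 1561224.48980 / (1+0.098)^5 = 978258.55501
Total PV = 32539.40577 + 978258.55501 = 1010797.96078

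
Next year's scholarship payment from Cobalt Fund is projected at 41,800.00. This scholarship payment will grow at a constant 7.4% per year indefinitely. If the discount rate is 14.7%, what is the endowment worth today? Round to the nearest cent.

572602.74

Growing perpetuity: P = D₁ / (r − g) = 41,800.0000 / (0.147 − 0.074) = 572,602.74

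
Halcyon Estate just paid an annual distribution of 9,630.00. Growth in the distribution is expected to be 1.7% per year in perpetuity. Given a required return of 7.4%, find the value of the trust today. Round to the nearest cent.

D₁ = D₀ × (1 + g) = 9,630.00 × 1.017 = 9,793.7100
Growing perpetuity: P = D₁ / (r − g) = 9,793.7100 / (0.074 − 0.017) = 171,819.47

171819.47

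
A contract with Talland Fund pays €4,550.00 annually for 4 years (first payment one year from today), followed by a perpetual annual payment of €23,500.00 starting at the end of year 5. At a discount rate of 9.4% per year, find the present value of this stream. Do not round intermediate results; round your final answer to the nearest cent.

PV of 4-year annuity: €4,550.00 × [1 − (1+0.094)^−4] / 0.094 = 14612.22742
Perpetuity value at year 4: €23,500.00 / 0.094 = 250000.00000
PV of perpetuity: 250000.00000 / (1+0.094)^4 = 174530.25398
Total PV = 14612.22742 + 174530.25398 = 189142.48140

€189142.48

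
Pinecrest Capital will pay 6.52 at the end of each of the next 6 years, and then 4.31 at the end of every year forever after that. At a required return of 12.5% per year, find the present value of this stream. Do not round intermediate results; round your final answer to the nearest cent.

PV of 6-year annuity: 6.52 × [1 − (1+0.125)^−6] / 0.125 = 26.43103
Perpetuity value at year 6: 4.31 / 0.125 = 34.48000
PV of perpetuity: 34.48000 / (1+0.125)^6 = 17.00796
Total PV = 26.43103 + 17.00796 = 43.43898

43.44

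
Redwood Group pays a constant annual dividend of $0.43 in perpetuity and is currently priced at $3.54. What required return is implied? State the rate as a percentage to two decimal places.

12.15%

P = C/r ⇒ r = C/P = $0.43/$3.54 = 0.121469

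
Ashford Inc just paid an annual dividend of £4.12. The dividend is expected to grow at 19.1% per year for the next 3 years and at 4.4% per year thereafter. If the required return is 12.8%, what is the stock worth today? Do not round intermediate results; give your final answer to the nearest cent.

£74.07

D_1 = 4.90692
D_2 = 5.84414
D_3 = 6.96037
Terminal value at year 3: TV = D_3×(1+g_2)/(r−g_2) = 7.26663/0.084 = 86.50749
P_0 = D_1/(1+r)^1 + D_2/(1+r)^2 + D_3/(1+r)^3 + TV/(1+r)^3
    = 4.35011 + 4.59306 + 4.84959 + 60.27350 = 74.06626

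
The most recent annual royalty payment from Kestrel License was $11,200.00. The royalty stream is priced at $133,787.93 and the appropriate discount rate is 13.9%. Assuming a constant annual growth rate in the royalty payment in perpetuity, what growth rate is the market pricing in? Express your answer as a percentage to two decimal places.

5.10%

P = D₀(1+g)/(r−g) ⇒ P(r−g) = D₀(1+g) ⇒ g(P+D₀) = P·r − D₀
g = (P·r − D₀)/(P + D₀) = ($133,787.93×0.139 − $11,200.00) / ($133,787.93 + $11,200.00) = 0.051015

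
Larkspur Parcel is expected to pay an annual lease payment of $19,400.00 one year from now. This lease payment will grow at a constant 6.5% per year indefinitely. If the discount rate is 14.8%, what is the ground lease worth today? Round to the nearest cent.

$233734.94

Growing perpetuity: P = D₁ / (r − g) = $19,400.0000 / (0.148 − 0.065) = $233,734.94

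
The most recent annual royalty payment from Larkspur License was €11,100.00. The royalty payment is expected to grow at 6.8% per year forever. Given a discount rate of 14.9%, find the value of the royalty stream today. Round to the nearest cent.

D₁ = D₀ × (1 + g) = €11,100.00 × 1.068 = €11,854.8000
Growing perpetuity: P = D₁ / (r − g) = €11,854.8000 / (0.149 − 0.068) = €146,355.56

€146355.56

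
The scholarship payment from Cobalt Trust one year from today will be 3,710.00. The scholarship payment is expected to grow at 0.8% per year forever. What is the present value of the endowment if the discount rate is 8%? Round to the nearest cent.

51527.78

Growing perpetuity: P = D₁ / (r − g) = 3,710.0000 / (0.08 − 0.008) = 51,527.78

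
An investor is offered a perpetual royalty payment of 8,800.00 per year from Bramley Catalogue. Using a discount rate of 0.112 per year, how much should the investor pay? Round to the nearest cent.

Level perpetuity: PV = C / r = 8,800.00 / 0.112 = 78,571.43

78571.43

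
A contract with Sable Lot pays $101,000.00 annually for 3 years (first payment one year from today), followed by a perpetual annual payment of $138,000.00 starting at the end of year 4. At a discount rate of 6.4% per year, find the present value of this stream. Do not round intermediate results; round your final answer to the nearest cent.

PV of 3-year annuity: $101,000.00 × [1 − (1+0.064)^−3] / 0.064 = 267988.59110
Perpetuity value at year 3: $138,000.00 / 0.064 = 2156250.00000
PV of perpetuity: 2156250.00000 / (1+0.064)^3 = 1790087.37058
Total PV = 267988.59110 + 1790087.37058 = 2058075.96168

$2058075.96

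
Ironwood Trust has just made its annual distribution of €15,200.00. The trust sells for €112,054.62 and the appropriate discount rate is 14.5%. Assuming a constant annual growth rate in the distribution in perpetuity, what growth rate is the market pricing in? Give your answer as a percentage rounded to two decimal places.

P = D₀(1+g)/(r−g) ⇒ P(r−g) = D₀(1+g) ⇒ g(P+D₀) = P·r − D₀
g = (P·r − D₀)/(P + D₀) = (€112,054.62×0.145 − €15,200.00) / (€112,054.62 + €15,200.00) = 0.008235

0.82%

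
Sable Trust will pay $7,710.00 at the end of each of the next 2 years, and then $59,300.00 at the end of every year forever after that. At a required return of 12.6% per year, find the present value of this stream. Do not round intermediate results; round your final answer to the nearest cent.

PV of 2-year annuity: $7,710.00 × [1 − (1+0.126)^−2] / 0.126 = 12928.28321
Perpetuity value at year 2: $59,300.00 / 0.126 = 470634.92063
PV of perpetuity: 470634.92063 / (1+0.126)^2 = 371199.48689
Total PV = 12928.28321 + 371199.48689 = 384127.77009

$384127.77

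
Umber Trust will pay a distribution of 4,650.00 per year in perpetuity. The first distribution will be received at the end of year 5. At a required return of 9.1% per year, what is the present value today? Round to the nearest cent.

Value at end of year 4: C / r = 4,650.00 / 0.091 = 51,098.9011
Discount to today: PV = 51,098.9011 / (1 + 0.091)^4 = 51,098.9011 / 1.416769 = 36,067.21

36067.21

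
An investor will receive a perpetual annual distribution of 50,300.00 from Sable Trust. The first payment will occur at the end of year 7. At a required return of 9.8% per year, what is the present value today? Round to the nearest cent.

Value at end of year 6: C / r = 50,300.00 / 0.098 = 513,265.3061
Discount to today: PV = 513,265.3061 / (1 + 0.098)^6 = 513,265.3061 / 1.752323 = 292,905.73

292905.73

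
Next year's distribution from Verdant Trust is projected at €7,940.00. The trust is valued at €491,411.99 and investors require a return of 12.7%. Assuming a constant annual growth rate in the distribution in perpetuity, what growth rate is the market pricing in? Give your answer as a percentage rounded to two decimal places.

11.08%

P = D₁/(r−g) ⇒ g = r − D₁/P = 0.127 − €7,940.00/€491,411.99 = 0.110842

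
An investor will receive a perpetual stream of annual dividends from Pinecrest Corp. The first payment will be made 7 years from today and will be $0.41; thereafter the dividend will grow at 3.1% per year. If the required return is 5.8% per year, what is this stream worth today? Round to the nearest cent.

Value at end of year 6: C₁ / (r − g) = $0.41 / (0.058 − 0.031) = $15.1852
Discount to today: PV = $15.1852 / (1 + 0.058)^6 = $15.1852 / 1.402536 = $10.83

$10.83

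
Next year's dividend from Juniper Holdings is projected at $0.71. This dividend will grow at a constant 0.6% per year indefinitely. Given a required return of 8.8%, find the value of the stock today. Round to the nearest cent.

Growing perpetuity: P = D₁ / (r − g) = $0.7100 / (0.088 − 0.006) = $8.66

$8.66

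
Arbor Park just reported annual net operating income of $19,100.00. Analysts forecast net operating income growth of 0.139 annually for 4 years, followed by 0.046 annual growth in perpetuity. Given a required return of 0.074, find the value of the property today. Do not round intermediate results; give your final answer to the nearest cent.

$991258.72

D_1 = 21754.90000
D_2 = 24778.83110
D_3 = 28223.08862
D_4 = 32146.09794
Terminal value at year 4: TV = D_4×(1+g_2)/(r−g_2) = 33624.81845/0.028 = 1200886.37310
P_0 = D_1/(1+r)^1 + D_2/(1+r)^2 + D_3/(1+r)^3 + D_4/(1+r)^4 + TV/(1+r)^4
    = 20255.95903 + 21481.87834 + 22781.99202 + 24160.79042 + 902578.09924 = 991258.71905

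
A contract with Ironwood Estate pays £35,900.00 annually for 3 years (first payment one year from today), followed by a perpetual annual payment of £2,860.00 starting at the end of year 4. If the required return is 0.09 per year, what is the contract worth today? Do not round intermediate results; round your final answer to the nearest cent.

PV of 3-year annuity: £35,900.00 × [1 − (1+0.09)^−3] / 0.09 = 90873.47851
Perpetuity value at year 3: £2,860.00 / 0.09 = 31777.77778
PV of perpetuity: 31777.77778 / (1+0.09)^3 = 24538.27503
Total PV = 90873.47851 + 24538.27503 = 115411.75354

£115411.75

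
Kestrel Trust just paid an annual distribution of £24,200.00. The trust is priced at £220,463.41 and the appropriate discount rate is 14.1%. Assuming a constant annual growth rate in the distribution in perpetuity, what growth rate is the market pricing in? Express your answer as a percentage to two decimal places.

P = D₀(1+g)/(r−g) ⇒ P(r−g) = D₀(1+g) ⇒ g(P+D₀) = P·r − D₀
g = (P·r − D₀)/(P + D₀) = (£220,463.41×0.141 − £24,200.00) / (£220,463.41 + £24,200.00) = 0.028142

2.81%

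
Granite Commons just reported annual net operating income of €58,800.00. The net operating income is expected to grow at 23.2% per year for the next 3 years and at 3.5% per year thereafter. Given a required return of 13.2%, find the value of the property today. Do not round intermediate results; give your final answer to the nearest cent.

€1018237.68

D_1 = 72441.60000
D_2 = 89248.05120
D_3 = 109953.59908
Terminal value at year 3: TV = D_3×(1+g_2)/(r−g_2) = 113801.97505/0.097 = 1173216.23759
P_0 = D_1/(1+r)^1 + D_2/(1+r)^2 + D_3/(1+r)^3 + TV/(1+r)^3
    = 63994.34629 + 69647.55709 + 75800.16814 + 808795.60854 = 1018237.68007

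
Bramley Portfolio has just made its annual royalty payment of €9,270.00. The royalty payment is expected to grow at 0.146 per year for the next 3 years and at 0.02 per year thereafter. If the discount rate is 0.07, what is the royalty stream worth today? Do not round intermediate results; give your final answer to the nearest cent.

D_1 = 10623.42000
D_2 = 12174.43932
D_3 = 13951.90746
Terminal value at year 3: TV = D_3×(1+g_2)/(r−g_2) = 14230.94561/0.05 = 284618.91220
P_0 = D_1/(1+r)^1 + D_2/(1+r)^2 + D_3/(1+r)^3 + TV/(1+r)^3
    = 9928.42991 + 10633.62680 + 11388.91244 + 232333.81375 = 264284.78289

€264284.78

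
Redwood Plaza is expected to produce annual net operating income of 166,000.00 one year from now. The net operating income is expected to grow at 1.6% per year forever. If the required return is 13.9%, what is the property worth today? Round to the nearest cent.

Growing perpetuity: P = D₁ / (r − g) = 166,000.0000 / (0.139 − 0.016) = 1,349,593.50

1349593.50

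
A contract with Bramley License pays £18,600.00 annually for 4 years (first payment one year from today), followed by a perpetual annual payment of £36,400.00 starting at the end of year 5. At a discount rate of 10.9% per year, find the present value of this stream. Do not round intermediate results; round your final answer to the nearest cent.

£278603.31

PV of 4-year annuity: £18,600.00 × [1 − (1+0.109)^−4] / 0.109 = 57828.91266
Perpetuity value at year 4: £36,400.00 / 0.109 = 333944.95413
PV of perpetuity: 333944.95413 / (1+0.109)^4 = 220774.39388
Total PV = 57828.91266 + 220774.39388 = 278603.30653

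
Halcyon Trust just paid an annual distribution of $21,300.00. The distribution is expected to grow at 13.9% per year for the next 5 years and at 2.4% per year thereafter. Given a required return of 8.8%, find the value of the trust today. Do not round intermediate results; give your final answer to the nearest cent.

$550968.73

D_1 = 24260.70000
D_2 = 27632.93730
D_3 = 31473.91558
D_4 = 35848.78985
D_5 = 40831.77164
Terminal value at year 5: TV = D_5×(1+g_2)/(r−g_2) = 41811.73416/0.064 = 653308.34624
P_0 = D_1/(1+r)^1 + D_2/(1+r)^2 + D_3/(1+r)^3 + D_4/(1+r)^4 + D_5/(1+r)^5 + TV/(1+r)^5
    = 22298.43750 + 23343.67676 + 24437.91161 + 25583.43871 + 26782.66240 + 428522.59843 = 550968.72541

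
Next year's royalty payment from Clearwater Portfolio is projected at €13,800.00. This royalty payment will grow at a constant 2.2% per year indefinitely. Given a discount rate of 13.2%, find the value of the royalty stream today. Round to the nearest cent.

€125454.55

Growing perpetuity: P = D₁ / (r − g) = €13,800.0000 / (0.132 − 0.022) = €125,454.55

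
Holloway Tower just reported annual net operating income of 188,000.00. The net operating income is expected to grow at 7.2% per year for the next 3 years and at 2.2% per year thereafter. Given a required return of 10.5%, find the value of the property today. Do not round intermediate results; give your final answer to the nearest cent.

2644604.96

D_1 = 201536.00000
D_2 = 216046.59200
D_3 = 231601.94662
Terminal value at year 3: TV = D_3×(1+g_2)/(r−g_2) = 236697.18945/0.083 = 2851773.36686
P_0 = D_1/(1+r)^1 + D_2/(1+r)^2 + D_3/(1+r)^3 + TV/(1+r)^3
    = 182385.52036 + 176938.71297 + 171654.57041 + 2113626.15610 = 2644604.95984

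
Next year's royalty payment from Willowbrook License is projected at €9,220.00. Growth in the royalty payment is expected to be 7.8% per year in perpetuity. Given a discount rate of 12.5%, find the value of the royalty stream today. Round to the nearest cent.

€196170.21

Growing perpetuity: P = D₁ / (r − g) = €9,220.0000 / (0.125 − 0.078) = €196,170.21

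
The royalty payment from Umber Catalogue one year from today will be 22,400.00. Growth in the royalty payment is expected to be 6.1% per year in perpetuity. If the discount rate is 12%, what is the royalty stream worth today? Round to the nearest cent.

Growing perpetuity: P = D₁ / (r − g) = 22,400.0000 / (0.12 − 0.061) = 379,661.02

379661.02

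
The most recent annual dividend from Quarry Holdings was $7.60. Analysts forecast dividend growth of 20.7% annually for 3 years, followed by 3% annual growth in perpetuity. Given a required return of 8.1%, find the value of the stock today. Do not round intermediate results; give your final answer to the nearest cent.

D_1 = 9.17320
D_2 = 11.07205
D_3 = 13.36397
Terminal value at year 3: TV = D_3×(1+g_2)/(r−g_2) = 13.76489/0.051 = 269.89973
P_0 = D_1/(1+r)^1 + D_2/(1+r)^2 + D_3/(1+r)^3 + TV/(1+r)^3
    = 8.48585 + 9.47495 + 10.57933 + 213.66106 = 242.20118

$242.20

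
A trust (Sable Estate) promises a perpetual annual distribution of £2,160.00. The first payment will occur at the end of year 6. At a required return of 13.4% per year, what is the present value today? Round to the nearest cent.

Value at end of year 5: C / r = £2,160.00 / 0.134 = £16,119.4030
Discount to today: PV = £16,119.4030 / (1 + 0.134)^5 = £16,119.4030 / 1.875276 = £8,595.75

£8595.75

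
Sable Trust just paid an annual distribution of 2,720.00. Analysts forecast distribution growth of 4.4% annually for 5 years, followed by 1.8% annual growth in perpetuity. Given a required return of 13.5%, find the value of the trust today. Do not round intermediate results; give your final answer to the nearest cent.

26241.25

D_1 = 2839.68000
D_2 = 2964.62592
D_3 = 3095.06946
D_4 = 3231.25252
D_5 = 3373.42763
Terminal value at year 5: TV = D_5×(1+g_2)/(r−g_2) = 3434.14932/0.117 = 29351.70363
P_0 = D_1/(1+r)^1 + D_2/(1+r)^2 + D_3/(1+r)^3 + D_4/(1+r)^4 + D_5/(1+r)^5 + TV/(1+r)^5
    = 2501.92070 + 2301.32618 + 2116.81457 + 1947.09639 + 1790.98558 + 15583.10532 = 26241.24875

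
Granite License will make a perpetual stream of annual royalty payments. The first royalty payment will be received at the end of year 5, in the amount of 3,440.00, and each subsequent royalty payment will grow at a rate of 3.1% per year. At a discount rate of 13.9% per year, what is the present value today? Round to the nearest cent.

Value at end of year 4: C₁ / (r − g) = 3,440.00 / (0.139 − 0.031) = 31,851.8519
Discount to today: PV = 31,851.8519 / (1 + 0.139)^4 = 31,851.8519 / 1.683042 = 18,925.17

18925.17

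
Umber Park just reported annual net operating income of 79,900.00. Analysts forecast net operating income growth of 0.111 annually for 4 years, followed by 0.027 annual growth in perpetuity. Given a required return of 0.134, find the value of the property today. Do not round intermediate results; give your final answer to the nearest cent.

D_1 = 88768.90000
D_2 = 98622.24790
D_3 = 109569.31742
D_4 = 121731.51165
Terminal value at year 4: TV = D_4×(1+g_2)/(r−g_2) = 125018.26246/0.107 = 1168394.97631
P_0 = D_1/(1+r)^1 + D_2/(1+r)^2 + D_3/(1+r)^3 + D_4/(1+r)^4 + TV/(1+r)^4
    = 78279.45326 + 76691.77476 + 75136.29784 + 73612.36940 + 706541.15307 = 1010261.04834

1010261.05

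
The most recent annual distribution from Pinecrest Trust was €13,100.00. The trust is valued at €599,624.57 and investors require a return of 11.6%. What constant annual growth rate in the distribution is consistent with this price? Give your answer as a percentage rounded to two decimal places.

9.21%

P = D₀(1+g)/(r−g) ⇒ P(r−g) = D₀(1+g) ⇒ g(P+D₀) = P·r − D₀
g = (P·r − D₀)/(P + D₀) = (€599,624.57×0.116 − €13,100.00) / (€599,624.57 + €13,100.00) = 0.092140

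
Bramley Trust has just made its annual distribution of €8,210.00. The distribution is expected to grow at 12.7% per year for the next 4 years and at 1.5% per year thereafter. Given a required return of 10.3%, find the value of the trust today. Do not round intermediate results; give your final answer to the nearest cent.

D_1 = 9252.67000
D_2 = 10427.75909
D_3 = 11752.08449
D_4 = 13244.59923
Terminal value at year 4: TV = D_4×(1+g_2)/(r−g_2) = 13443.26821/0.088 = 152764.41152
P_0 = D_1/(1+r)^1 + D_2/(1+r)^2 + D_3/(1+r)^3 + D_4/(1+r)^4 + TV/(1+r)^4
    = 8388.64007 + 8571.16715 + 8757.66580 + 8948.22244 + 103209.61111 = 137875.30656

€137875.31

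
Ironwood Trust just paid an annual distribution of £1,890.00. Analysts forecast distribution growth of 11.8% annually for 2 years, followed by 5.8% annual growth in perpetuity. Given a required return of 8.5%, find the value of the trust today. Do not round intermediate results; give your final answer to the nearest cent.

D_1 = 2113.02000
D_2 = 2362.35636
Terminal value at year 2: TV = D_2×(1+g_2)/(r−g_2) = 2499.37303/0.027 = 92569.37144
P_0 = D_1/(1+r)^1 + D_2/(1+r)^2 + TV/(1+r)^2
    = 1947.48387 + 2006.71610 + 78633.54197 = 82587.74194

£82587.74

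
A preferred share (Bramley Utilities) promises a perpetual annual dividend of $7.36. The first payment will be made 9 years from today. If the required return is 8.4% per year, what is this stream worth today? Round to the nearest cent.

Value at end of year 8: C / r = $7.36 / 0.084 = $87.6190
Discount to today: PV = $87.6190 / (1 + 0.084)^8 = $87.6190 / 1.906489 = $45.96

$45.96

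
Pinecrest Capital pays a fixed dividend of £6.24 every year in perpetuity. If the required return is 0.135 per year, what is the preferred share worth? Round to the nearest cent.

Level perpetuity: PV = C / r = £6.24 / 0.135 = £46.22

£46.22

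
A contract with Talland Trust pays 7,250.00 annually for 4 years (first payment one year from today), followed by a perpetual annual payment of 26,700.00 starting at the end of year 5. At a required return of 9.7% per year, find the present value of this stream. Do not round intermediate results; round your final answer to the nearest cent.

213201.32

PV of 4-year annuity: 7,250.00 × [1 − (1+0.097)^−4] / 0.097 = 23131.56655
Perpetuity value at year 4: 26,700.00 / 0.097 = 275257.73196
PV of perpetuity: 275257.73196 / (1+0.097)^4 = 190069.75583
Total PV = 23131.56655 + 190069.75583 = 213201.32238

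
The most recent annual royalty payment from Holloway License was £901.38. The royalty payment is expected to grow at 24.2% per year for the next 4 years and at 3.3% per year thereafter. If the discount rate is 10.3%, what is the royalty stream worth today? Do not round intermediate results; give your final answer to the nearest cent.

£26278.11

D_1 = 1119.51396
D_2 = 1390.43634
D_3 = 1726.92193
D_4 = 2144.83704
Terminal value at year 4: TV = D_4×(1+g_2)/(r−g_2) = 2215.61666/0.07 = 31651.66660
P_0 = D_1/(1+r)^1 + D_2/(1+r)^2 + D_3/(1+r)^3 + D_4/(1+r)^4 + TV/(1+r)^4
    = 1014.97186 + 1142.87856 + 1286.90405 + 1449.07963 + 21384.27510 = 26278.10919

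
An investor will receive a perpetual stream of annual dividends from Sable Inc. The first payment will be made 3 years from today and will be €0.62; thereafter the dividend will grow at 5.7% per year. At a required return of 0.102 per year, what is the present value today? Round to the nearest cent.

€11.35

Value at end of year 2: C₁ / (r − g) = €0.62 / (0.102 − 0.057) = €13.7778
Discount to today: PV = €13.7778 / (1 + 0.102)^2 = €13.7778 / 1.214404 = €11.35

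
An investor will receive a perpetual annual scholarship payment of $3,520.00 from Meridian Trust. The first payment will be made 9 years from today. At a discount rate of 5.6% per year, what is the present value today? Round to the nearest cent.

Value at end of year 8: C / r = $3,520.00 / 0.056 = $62,857.1429
Discount to today: PV = $62,857.1429 / (1 + 0.056)^8 = $62,857.1429 / 1.546363 = $40,648.38

$40648.38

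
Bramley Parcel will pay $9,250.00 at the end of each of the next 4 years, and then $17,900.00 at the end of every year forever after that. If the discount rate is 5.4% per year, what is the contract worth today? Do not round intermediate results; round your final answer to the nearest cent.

$301091.88

PV of 4-year annuity: $9,250.00 × [1 − (1+0.054)^−4] / 0.054 = 32497.55446
Perpetuity value at year 4: $17,900.00 / 0.054 = 331481.48148
PV of perpetuity: 331481.48148 / (1+0.054)^4 = 268594.32204
Total PV = 32497.55446 + 268594.32204 = 301091.87650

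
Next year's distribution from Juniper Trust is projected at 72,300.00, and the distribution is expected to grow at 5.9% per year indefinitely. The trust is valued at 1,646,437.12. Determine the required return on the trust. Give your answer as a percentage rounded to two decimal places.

P = D₁/(r − g) ⇒ r = D₁/P + g = 72,300.0000/1,646,437.12 + 0.059 = 0.043913 + 0.059 = 0.102913

10.29%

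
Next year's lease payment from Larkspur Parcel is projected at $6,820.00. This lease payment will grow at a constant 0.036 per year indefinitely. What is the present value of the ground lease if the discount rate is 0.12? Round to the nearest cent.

Growing perpetuity: P = D₁ / (r − g) = $6,820.0000 / (0.12 − 0.036) = $81,190.48

$81190.48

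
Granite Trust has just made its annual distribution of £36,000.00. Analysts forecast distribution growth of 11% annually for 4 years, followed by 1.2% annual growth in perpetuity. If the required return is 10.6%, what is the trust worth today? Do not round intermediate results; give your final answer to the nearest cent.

D_1 = 39960.00000
D_2 = 44355.60000
D_3 = 49234.71600
D_4 = 54650.53476
Terminal value at year 4: TV = D_4×(1+g_2)/(r−g_2) = 55306.34118/0.094 = 588365.33167
P_0 = D_1/(1+r)^1 + D_2/(1+r)^2 + D_3/(1+r)^3 + D_4/(1+r)^4 + TV/(1+r)^4
    = 36130.19892 + 36260.86871 + 36392.01109 + 36523.62777 + 393211.82239 = 538518.52888

£538518.53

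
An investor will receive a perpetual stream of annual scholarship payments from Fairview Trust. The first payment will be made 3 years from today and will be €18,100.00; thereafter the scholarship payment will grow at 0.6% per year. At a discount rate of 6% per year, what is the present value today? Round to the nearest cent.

€298313.62

Value at end of year 2: C₁ / (r − g) = €18,100.00 / (0.06 − 0.006) = €335,185.1852
Discount to today: PV = €335,185.1852 / (1 + 0.06)^2 = €335,185.1852 / 1.123600 = €298,313.62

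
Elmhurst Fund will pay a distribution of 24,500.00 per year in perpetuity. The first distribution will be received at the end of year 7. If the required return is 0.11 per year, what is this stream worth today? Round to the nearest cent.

Value at end of year 6: C / r = 24,500.00 / 0.11 = 222,727.2727
Discount to today: PV = 222,727.2727 / (1 + 0.11)^6 = 222,727.2727 / 1.870415 = 119,079.10

119079.10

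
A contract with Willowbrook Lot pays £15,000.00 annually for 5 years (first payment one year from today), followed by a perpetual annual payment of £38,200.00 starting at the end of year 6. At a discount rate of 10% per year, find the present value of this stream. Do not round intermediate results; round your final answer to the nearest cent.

PV of 5-year annuity: £15,000.00 × [1 − (1+0.1)^−5] / 0.1 = 56861.80154
Perpetuity value at year 5: £38,200.00 / 0.1 = 382000.00000
PV of perpetuity: 382000.00000 / (1+0.1)^5 = 237191.94541
Total PV = 56861.80154 + 237191.94541 = 294053.74695

£294053.75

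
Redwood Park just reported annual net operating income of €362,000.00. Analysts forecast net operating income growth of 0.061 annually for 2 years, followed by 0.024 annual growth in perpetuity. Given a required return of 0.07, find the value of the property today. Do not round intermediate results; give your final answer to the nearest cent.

€8638333.48

D_1 = 384082.00000
D_2 = 407511.00200
Terminal value at year 2: TV = D_2×(1+g_2)/(r−g_2) = 417291.26605/0.046 = 9071549.26191
P_0 = D_1/(1+r)^1 + D_2/(1+r)^2 + TV/(1+r)^2
    = 358955.14019 + 355935.89134 + 7923442.45079 = 8638333.48232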